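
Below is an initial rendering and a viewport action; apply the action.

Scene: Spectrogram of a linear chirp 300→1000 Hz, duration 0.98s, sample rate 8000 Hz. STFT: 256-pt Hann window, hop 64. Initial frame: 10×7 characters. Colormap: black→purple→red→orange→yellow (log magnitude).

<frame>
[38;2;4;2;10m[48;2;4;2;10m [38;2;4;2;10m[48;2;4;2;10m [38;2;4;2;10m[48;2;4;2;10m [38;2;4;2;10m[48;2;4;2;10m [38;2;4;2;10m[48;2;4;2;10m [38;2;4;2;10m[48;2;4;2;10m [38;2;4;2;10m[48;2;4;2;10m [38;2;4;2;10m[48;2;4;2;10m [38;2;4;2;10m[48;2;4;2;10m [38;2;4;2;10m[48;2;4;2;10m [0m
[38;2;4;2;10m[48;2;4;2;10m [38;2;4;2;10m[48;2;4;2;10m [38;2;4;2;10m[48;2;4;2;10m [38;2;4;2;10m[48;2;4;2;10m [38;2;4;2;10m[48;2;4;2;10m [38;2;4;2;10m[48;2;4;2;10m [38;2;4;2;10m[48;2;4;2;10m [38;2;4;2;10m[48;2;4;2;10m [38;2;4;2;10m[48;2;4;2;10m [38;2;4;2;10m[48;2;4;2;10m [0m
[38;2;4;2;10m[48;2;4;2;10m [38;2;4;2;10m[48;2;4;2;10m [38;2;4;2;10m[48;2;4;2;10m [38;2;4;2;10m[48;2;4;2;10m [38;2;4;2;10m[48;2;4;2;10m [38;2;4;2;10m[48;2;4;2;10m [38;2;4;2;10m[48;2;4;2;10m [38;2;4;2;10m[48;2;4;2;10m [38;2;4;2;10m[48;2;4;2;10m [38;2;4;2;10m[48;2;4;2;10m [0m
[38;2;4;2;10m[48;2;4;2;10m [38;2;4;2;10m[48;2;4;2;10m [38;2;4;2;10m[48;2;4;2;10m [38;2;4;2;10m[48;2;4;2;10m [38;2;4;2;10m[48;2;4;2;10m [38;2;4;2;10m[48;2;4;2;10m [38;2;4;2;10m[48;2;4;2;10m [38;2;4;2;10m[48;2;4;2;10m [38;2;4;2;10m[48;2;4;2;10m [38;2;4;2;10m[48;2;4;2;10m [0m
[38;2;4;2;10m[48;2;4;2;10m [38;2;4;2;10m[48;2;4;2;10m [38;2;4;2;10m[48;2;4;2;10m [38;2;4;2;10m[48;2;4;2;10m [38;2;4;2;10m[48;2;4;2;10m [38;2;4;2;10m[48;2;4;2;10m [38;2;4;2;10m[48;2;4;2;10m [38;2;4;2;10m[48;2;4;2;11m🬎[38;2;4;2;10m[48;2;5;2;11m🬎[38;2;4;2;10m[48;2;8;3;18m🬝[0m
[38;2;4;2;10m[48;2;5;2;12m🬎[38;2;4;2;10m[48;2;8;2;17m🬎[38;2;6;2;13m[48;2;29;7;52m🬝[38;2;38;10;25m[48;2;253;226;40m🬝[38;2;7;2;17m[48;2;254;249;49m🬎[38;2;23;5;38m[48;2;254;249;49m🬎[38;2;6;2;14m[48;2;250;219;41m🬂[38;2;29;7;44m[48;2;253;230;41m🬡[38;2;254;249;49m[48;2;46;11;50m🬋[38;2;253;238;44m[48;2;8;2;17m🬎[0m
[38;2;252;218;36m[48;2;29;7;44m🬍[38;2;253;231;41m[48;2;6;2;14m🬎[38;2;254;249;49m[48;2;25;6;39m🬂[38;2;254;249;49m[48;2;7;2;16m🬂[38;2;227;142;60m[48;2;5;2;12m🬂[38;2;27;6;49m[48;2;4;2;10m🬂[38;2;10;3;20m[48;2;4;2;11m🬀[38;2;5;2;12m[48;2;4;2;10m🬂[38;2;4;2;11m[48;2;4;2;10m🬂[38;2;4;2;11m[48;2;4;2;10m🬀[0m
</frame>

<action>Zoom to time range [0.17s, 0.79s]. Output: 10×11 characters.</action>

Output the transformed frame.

<frame>
[38;2;4;2;10m[48;2;4;2;10m [38;2;4;2;10m[48;2;4;2;10m [38;2;4;2;10m[48;2;4;2;10m [38;2;4;2;10m[48;2;4;2;10m [38;2;4;2;10m[48;2;4;2;10m [38;2;4;2;10m[48;2;4;2;10m [38;2;4;2;10m[48;2;4;2;10m [38;2;4;2;10m[48;2;4;2;10m [38;2;4;2;10m[48;2;4;2;10m [38;2;4;2;10m[48;2;4;2;10m [0m
[38;2;4;2;10m[48;2;4;2;10m [38;2;4;2;10m[48;2;4;2;10m [38;2;4;2;10m[48;2;4;2;10m [38;2;4;2;10m[48;2;4;2;10m [38;2;4;2;10m[48;2;4;2;10m [38;2;4;2;10m[48;2;4;2;10m [38;2;4;2;10m[48;2;4;2;10m [38;2;4;2;10m[48;2;4;2;10m [38;2;4;2;10m[48;2;4;2;10m [38;2;4;2;10m[48;2;4;2;10m [0m
[38;2;4;2;10m[48;2;4;2;10m [38;2;4;2;10m[48;2;4;2;10m [38;2;4;2;10m[48;2;4;2;10m [38;2;4;2;10m[48;2;4;2;10m [38;2;4;2;10m[48;2;4;2;10m [38;2;4;2;10m[48;2;4;2;10m [38;2;4;2;10m[48;2;4;2;10m [38;2;4;2;10m[48;2;4;2;10m [38;2;4;2;10m[48;2;4;2;10m [38;2;4;2;10m[48;2;4;2;10m [0m
[38;2;4;2;10m[48;2;4;2;10m [38;2;4;2;10m[48;2;4;2;10m [38;2;4;2;10m[48;2;4;2;10m [38;2;4;2;10m[48;2;4;2;10m [38;2;4;2;10m[48;2;4;2;10m [38;2;4;2;10m[48;2;4;2;10m [38;2;4;2;10m[48;2;4;2;10m [38;2;4;2;10m[48;2;4;2;10m [38;2;4;2;10m[48;2;4;2;10m [38;2;4;2;10m[48;2;4;2;10m [0m
[38;2;4;2;10m[48;2;4;2;10m [38;2;4;2;10m[48;2;4;2;10m [38;2;4;2;10m[48;2;4;2;10m [38;2;4;2;10m[48;2;4;2;10m [38;2;4;2;10m[48;2;4;2;10m [38;2;4;2;10m[48;2;4;2;10m [38;2;4;2;10m[48;2;4;2;10m [38;2;4;2;10m[48;2;4;2;10m [38;2;4;2;10m[48;2;4;2;10m [38;2;4;2;10m[48;2;4;2;10m [0m
[38;2;4;2;10m[48;2;4;2;10m [38;2;4;2;10m[48;2;4;2;10m [38;2;4;2;10m[48;2;4;2;10m [38;2;4;2;10m[48;2;4;2;10m [38;2;4;2;10m[48;2;4;2;10m [38;2;4;2;10m[48;2;4;2;10m [38;2;4;2;10m[48;2;4;2;10m [38;2;4;2;10m[48;2;4;2;10m [38;2;4;2;10m[48;2;4;2;10m [38;2;4;2;10m[48;2;4;2;10m [0m
[38;2;4;2;10m[48;2;4;2;10m [38;2;4;2;10m[48;2;4;2;10m [38;2;4;2;10m[48;2;4;2;10m [38;2;4;2;10m[48;2;4;2;10m [38;2;4;2;10m[48;2;4;2;10m [38;2;4;2;10m[48;2;4;2;10m [38;2;4;2;10m[48;2;4;2;10m [38;2;4;2;10m[48;2;4;2;10m [38;2;4;2;10m[48;2;4;2;10m [38;2;4;2;10m[48;2;4;2;10m [0m
[38;2;4;2;10m[48;2;4;2;10m [38;2;4;2;10m[48;2;4;2;10m [38;2;4;2;10m[48;2;4;2;10m [38;2;4;2;10m[48;2;4;2;10m [38;2;4;2;10m[48;2;4;2;10m [38;2;4;2;10m[48;2;4;2;10m [38;2;4;2;10m[48;2;4;2;10m [38;2;4;2;10m[48;2;4;2;11m🬎[38;2;4;2;10m[48;2;5;2;11m🬝[38;2;4;2;10m[48;2;5;2;12m🬎[0m
[38;2;4;2;10m[48;2;5;2;11m🬝[38;2;4;2;10m[48;2;5;2;12m🬎[38;2;4;2;10m[48;2;6;2;14m🬎[38;2;4;2;10m[48;2;8;2;17m🬎[38;2;4;2;11m[48;2;15;4;29m🬎[38;2;9;2;19m[48;2;53;12;89m🬝[38;2;6;2;14m[48;2;209;114;53m🬎[38;2;10;3;21m[48;2;254;243;46m🬎[38;2;23;5;40m[48;2;254;248;49m🬎[38;2;64;16;39m[48;2;253;229;41m🬆[0m
[38;2;54;14;39m[48;2;253;226;39m🬆[38;2;15;4;28m[48;2;253;238;44m🬂[38;2;47;10;74m[48;2;246;204;44m🬡[38;2;253;227;40m[48;2;73;18;65m🬍[38;2;253;238;44m[48;2;12;3;24m🬎[38;2;245;202;45m[48;2;27;6;41m🬆[38;2;254;249;49m[48;2;18;4;34m🬂[38;2;253;233;43m[48;2;8;2;18m🬂[38;2;226;105;42m[48;2;18;4;29m🬀[38;2;30;7;54m[48;2;5;2;12m🬂[0m
[38;2;26;6;46m[48;2;4;2;11m🬂[38;2;13;3;25m[48;2;4;2;11m🬂[38;2;8;2;17m[48;2;4;2;10m🬂[38;2;6;2;13m[48;2;4;2;10m🬂[38;2;5;2;12m[48;2;4;2;10m🬂[38;2;4;2;11m[48;2;4;2;10m🬂[38;2;4;2;11m[48;2;4;2;10m🬀[38;2;4;2;10m[48;2;4;2;10m [38;2;4;2;10m[48;2;4;2;10m [38;2;4;2;10m[48;2;4;2;10m [0m
</frame>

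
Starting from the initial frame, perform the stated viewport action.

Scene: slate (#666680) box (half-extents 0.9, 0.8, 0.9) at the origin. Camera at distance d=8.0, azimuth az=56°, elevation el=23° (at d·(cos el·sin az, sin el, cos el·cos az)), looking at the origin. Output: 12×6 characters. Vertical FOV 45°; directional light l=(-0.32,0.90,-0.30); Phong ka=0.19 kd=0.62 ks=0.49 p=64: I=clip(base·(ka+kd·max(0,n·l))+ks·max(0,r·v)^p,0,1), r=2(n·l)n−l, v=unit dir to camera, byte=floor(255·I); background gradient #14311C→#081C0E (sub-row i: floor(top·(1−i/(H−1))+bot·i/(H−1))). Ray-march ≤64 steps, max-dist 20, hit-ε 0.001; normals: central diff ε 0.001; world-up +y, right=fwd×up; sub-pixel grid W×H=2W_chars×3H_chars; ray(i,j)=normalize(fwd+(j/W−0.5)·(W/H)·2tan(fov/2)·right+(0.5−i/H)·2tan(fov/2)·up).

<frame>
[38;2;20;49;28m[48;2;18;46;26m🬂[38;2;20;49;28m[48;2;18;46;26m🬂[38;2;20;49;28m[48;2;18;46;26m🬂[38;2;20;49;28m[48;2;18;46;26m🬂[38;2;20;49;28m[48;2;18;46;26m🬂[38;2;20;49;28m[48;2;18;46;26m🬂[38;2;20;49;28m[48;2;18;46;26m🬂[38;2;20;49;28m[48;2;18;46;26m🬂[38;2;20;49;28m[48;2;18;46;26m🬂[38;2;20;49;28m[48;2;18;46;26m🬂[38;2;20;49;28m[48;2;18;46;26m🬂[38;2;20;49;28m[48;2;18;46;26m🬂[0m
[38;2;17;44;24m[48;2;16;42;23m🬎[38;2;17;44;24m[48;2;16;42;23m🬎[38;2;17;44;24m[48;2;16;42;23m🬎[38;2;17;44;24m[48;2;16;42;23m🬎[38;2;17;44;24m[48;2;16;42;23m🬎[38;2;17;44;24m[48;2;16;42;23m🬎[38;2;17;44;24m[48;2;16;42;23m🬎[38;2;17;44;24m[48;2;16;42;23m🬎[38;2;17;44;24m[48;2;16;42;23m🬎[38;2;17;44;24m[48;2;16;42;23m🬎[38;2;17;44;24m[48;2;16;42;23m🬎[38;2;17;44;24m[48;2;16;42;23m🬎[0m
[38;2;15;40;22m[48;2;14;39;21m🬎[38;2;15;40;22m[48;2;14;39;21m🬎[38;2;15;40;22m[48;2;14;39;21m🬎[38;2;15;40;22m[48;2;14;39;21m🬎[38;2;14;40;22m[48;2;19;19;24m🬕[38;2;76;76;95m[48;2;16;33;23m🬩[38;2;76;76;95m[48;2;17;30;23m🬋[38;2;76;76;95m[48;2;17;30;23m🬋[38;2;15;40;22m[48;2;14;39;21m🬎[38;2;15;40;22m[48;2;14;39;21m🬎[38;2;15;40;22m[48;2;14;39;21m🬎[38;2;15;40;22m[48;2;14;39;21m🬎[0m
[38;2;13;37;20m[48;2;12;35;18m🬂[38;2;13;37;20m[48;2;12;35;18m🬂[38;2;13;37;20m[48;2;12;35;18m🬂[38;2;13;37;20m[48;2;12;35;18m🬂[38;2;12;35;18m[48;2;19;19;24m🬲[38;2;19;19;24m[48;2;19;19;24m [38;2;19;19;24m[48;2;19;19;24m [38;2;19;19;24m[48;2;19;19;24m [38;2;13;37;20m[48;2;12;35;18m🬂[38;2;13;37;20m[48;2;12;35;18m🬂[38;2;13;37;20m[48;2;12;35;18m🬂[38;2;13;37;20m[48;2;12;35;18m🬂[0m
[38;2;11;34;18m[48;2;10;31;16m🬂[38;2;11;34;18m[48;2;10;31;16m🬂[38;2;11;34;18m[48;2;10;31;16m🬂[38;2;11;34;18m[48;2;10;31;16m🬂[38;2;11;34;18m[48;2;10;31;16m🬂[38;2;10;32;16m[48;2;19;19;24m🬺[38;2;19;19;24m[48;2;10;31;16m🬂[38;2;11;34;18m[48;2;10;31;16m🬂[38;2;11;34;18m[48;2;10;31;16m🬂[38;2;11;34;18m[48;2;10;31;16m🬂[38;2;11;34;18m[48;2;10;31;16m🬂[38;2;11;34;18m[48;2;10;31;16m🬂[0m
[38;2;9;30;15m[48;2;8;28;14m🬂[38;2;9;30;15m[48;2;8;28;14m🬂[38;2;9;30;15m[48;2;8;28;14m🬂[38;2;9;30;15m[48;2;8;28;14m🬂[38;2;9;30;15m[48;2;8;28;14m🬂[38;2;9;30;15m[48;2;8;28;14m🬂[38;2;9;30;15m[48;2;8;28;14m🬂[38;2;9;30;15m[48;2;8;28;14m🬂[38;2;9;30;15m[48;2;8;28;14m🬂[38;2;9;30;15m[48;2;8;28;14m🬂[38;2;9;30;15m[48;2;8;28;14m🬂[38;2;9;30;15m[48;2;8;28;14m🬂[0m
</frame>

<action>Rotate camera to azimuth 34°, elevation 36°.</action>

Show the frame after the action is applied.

<frame>
[38;2;20;49;28m[48;2;18;46;26m🬂[38;2;20;49;28m[48;2;18;46;26m🬂[38;2;20;49;28m[48;2;18;46;26m🬂[38;2;20;49;28m[48;2;18;46;26m🬂[38;2;20;49;28m[48;2;18;46;26m🬂[38;2;20;49;28m[48;2;18;46;26m🬂[38;2;20;49;28m[48;2;18;46;26m🬂[38;2;20;49;28m[48;2;18;46;26m🬂[38;2;20;49;28m[48;2;18;46;26m🬂[38;2;20;49;28m[48;2;18;46;26m🬂[38;2;20;49;28m[48;2;18;46;26m🬂[38;2;20;49;28m[48;2;18;46;26m🬂[0m
[38;2;17;44;24m[48;2;16;42;23m🬎[38;2;17;44;24m[48;2;16;42;23m🬎[38;2;17;44;24m[48;2;16;42;23m🬎[38;2;17;44;24m[48;2;16;42;23m🬎[38;2;17;44;24m[48;2;16;42;23m🬎[38;2;17;44;24m[48;2;16;42;23m🬎[38;2;17;44;24m[48;2;16;42;23m🬎[38;2;17;44;24m[48;2;16;42;23m🬎[38;2;17;44;24m[48;2;16;42;23m🬎[38;2;17;44;24m[48;2;16;42;23m🬎[38;2;17;44;24m[48;2;16;42;23m🬎[38;2;17;44;24m[48;2;16;42;23m🬎[0m
[38;2;15;40;22m[48;2;14;39;21m🬎[38;2;15;40;22m[48;2;14;39;21m🬎[38;2;15;40;22m[48;2;14;39;21m🬎[38;2;15;40;22m[48;2;14;39;21m🬎[38;2;14;40;22m[48;2;19;19;24m🬝[38;2;15;41;23m[48;2;76;76;95m🬀[38;2;76;76;95m[48;2;76;76;95m [38;2;76;76;95m[48;2;16;33;23m🬚[38;2;15;40;22m[48;2;14;39;21m🬎[38;2;15;40;22m[48;2;14;39;21m🬎[38;2;15;40;22m[48;2;14;39;21m🬎[38;2;15;40;22m[48;2;14;39;21m🬎[0m
[38;2;13;37;20m[48;2;12;35;18m🬂[38;2;13;37;20m[48;2;12;35;18m🬂[38;2;13;37;20m[48;2;12;35;18m🬂[38;2;13;37;20m[48;2;12;35;18m🬂[38;2;12;36;19m[48;2;19;19;24m▌[38;2;19;19;24m[48;2;19;19;24m [38;2;19;19;24m[48;2;76;76;95m🬺[38;2;19;19;24m[48;2;12;35;18m🬝[38;2;13;37;20m[48;2;12;35;18m🬂[38;2;13;37;20m[48;2;12;35;18m🬂[38;2;13;37;20m[48;2;12;35;18m🬂[38;2;13;37;20m[48;2;12;35;18m🬂[0m
[38;2;11;34;18m[48;2;10;31;16m🬂[38;2;11;34;18m[48;2;10;31;16m🬂[38;2;11;34;18m[48;2;10;31;16m🬂[38;2;11;34;18m[48;2;10;31;16m🬂[38;2;11;34;18m[48;2;10;31;16m🬂[38;2;10;32;16m[48;2;19;19;24m🬺[38;2;19;19;24m[48;2;10;31;16m🬂[38;2;11;34;18m[48;2;10;31;16m🬂[38;2;11;34;18m[48;2;10;31;16m🬂[38;2;11;34;18m[48;2;10;31;16m🬂[38;2;11;34;18m[48;2;10;31;16m🬂[38;2;11;34;18m[48;2;10;31;16m🬂[0m
[38;2;9;30;15m[48;2;8;28;14m🬂[38;2;9;30;15m[48;2;8;28;14m🬂[38;2;9;30;15m[48;2;8;28;14m🬂[38;2;9;30;15m[48;2;8;28;14m🬂[38;2;9;30;15m[48;2;8;28;14m🬂[38;2;9;30;15m[48;2;8;28;14m🬂[38;2;9;30;15m[48;2;8;28;14m🬂[38;2;9;30;15m[48;2;8;28;14m🬂[38;2;9;30;15m[48;2;8;28;14m🬂[38;2;9;30;15m[48;2;8;28;14m🬂[38;2;9;30;15m[48;2;8;28;14m🬂[38;2;9;30;15m[48;2;8;28;14m🬂[0m
</frame>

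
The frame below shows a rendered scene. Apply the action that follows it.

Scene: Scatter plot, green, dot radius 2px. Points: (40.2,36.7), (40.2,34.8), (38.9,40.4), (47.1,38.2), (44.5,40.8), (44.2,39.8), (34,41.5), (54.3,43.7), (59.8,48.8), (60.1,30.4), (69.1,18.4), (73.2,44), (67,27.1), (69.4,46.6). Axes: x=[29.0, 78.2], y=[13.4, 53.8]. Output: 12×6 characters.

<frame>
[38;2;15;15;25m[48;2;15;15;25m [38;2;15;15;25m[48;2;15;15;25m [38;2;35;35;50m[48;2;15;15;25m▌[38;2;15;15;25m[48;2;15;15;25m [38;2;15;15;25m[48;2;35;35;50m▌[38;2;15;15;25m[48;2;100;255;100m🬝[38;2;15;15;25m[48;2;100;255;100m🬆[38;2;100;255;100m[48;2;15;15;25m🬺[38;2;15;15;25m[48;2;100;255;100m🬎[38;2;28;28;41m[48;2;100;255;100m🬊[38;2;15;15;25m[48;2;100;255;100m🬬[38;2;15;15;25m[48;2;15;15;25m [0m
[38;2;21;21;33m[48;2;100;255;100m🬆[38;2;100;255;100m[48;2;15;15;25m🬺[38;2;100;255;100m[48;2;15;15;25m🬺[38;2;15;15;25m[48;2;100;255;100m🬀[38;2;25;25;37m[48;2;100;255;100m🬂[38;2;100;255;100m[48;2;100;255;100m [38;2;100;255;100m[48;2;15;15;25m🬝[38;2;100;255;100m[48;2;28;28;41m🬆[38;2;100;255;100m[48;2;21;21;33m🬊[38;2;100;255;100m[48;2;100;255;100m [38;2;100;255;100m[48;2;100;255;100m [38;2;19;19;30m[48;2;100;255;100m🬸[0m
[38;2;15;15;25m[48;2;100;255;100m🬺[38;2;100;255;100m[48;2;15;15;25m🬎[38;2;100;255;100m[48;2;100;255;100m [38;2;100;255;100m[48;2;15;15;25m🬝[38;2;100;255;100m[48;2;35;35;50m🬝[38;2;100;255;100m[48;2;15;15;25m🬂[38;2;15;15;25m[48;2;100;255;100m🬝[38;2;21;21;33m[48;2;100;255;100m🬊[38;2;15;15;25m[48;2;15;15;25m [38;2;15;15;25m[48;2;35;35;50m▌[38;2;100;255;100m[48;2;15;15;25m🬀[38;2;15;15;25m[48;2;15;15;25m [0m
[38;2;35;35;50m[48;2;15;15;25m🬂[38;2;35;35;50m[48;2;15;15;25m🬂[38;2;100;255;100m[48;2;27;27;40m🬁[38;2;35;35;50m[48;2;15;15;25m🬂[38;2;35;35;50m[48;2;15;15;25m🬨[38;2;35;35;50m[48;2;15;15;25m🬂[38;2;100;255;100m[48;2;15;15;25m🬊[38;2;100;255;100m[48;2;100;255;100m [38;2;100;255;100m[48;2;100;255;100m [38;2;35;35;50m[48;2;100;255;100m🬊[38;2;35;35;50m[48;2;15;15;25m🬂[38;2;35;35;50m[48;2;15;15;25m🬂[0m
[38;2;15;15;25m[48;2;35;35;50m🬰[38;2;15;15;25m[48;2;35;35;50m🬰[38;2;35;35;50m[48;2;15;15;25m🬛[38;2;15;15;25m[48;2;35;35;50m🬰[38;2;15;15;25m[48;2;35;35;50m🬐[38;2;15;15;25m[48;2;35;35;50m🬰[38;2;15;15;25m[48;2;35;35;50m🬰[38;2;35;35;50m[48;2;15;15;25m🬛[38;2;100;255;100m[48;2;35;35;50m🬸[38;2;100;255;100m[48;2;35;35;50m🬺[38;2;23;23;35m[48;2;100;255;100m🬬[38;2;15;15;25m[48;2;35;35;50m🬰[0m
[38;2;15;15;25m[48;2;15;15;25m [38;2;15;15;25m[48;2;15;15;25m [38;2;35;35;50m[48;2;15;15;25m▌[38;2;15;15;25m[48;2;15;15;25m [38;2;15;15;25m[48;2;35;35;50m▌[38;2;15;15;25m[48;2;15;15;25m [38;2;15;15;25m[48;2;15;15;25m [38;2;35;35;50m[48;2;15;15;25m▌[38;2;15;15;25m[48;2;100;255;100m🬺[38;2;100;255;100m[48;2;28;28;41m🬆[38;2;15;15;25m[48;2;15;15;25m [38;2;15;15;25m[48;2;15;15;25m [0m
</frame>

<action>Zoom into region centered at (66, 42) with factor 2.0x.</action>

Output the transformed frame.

<frame>
[38;2;15;15;25m[48;2;15;15;25m [38;2;15;15;25m[48;2;100;255;100m🬝[38;2;35;35;50m[48;2;100;255;100m🬀[38;2;15;15;25m[48;2;100;255;100m🬊[38;2;15;15;25m[48;2;35;35;50m▌[38;2;15;15;25m[48;2;15;15;25m [38;2;15;15;25m[48;2;15;15;25m [38;2;23;23;35m[48;2;100;255;100m🬬[38;2;15;15;25m[48;2;15;15;25m [38;2;15;15;25m[48;2;35;35;50m▌[38;2;15;15;25m[48;2;15;15;25m [38;2;15;15;25m[48;2;15;15;25m [0m
[38;2;23;23;35m[48;2;100;255;100m🬬[38;2;15;15;25m[48;2;35;35;50m🬰[38;2;100;255;100m[48;2;28;28;41m🬊[38;2;100;255;100m[48;2;23;23;35m🬀[38;2;15;15;25m[48;2;35;35;50m🬐[38;2;15;15;25m[48;2;35;35;50m🬰[38;2;15;15;25m[48;2;100;255;100m🬐[38;2;100;255;100m[48;2;100;255;100m [38;2;20;20;31m[48;2;100;255;100m🬙[38;2;28;28;41m[48;2;100;255;100m🬊[38;2;15;15;25m[48;2;35;35;50m🬰[38;2;15;15;25m[48;2;35;35;50m🬰[0m
[38;2;100;255;100m[48;2;100;255;100m [38;2;15;15;25m[48;2;100;255;100m🬸[38;2;35;35;50m[48;2;15;15;25m▌[38;2;15;15;25m[48;2;15;15;25m [38;2;15;15;25m[48;2;35;35;50m▌[38;2;15;15;25m[48;2;15;15;25m [38;2;15;15;25m[48;2;15;15;25m [38;2;100;255;100m[48;2;23;23;35m🬀[38;2;100;255;100m[48;2;15;15;25m🬊[38;2;100;255;100m[48;2;35;35;50m🬝[38;2;100;255;100m[48;2;15;15;25m🬀[38;2;15;15;25m[48;2;15;15;25m [0m
[38;2;100;255;100m[48;2;19;19;30m🬀[38;2;35;35;50m[48;2;15;15;25m🬂[38;2;35;35;50m[48;2;15;15;25m🬕[38;2;35;35;50m[48;2;15;15;25m🬂[38;2;35;35;50m[48;2;15;15;25m🬨[38;2;35;35;50m[48;2;15;15;25m🬂[38;2;35;35;50m[48;2;15;15;25m🬂[38;2;35;35;50m[48;2;15;15;25m🬕[38;2;35;35;50m[48;2;15;15;25m🬂[38;2;35;35;50m[48;2;15;15;25m🬨[38;2;35;35;50m[48;2;15;15;25m🬂[38;2;35;35;50m[48;2;15;15;25m🬂[0m
[38;2;15;15;25m[48;2;35;35;50m🬰[38;2;15;15;25m[48;2;35;35;50m🬰[38;2;35;35;50m[48;2;15;15;25m🬛[38;2;15;15;25m[48;2;35;35;50m🬰[38;2;15;15;25m[48;2;35;35;50m🬐[38;2;15;15;25m[48;2;35;35;50m🬰[38;2;15;15;25m[48;2;35;35;50m🬰[38;2;35;35;50m[48;2;15;15;25m🬛[38;2;15;15;25m[48;2;35;35;50m🬰[38;2;15;15;25m[48;2;35;35;50m🬐[38;2;15;15;25m[48;2;35;35;50m🬰[38;2;15;15;25m[48;2;35;35;50m🬰[0m
[38;2;15;15;25m[48;2;15;15;25m [38;2;15;15;25m[48;2;15;15;25m [38;2;35;35;50m[48;2;15;15;25m▌[38;2;15;15;25m[48;2;15;15;25m [38;2;15;15;25m[48;2;35;35;50m▌[38;2;15;15;25m[48;2;15;15;25m [38;2;15;15;25m[48;2;15;15;25m [38;2;35;35;50m[48;2;15;15;25m▌[38;2;15;15;25m[48;2;15;15;25m [38;2;15;15;25m[48;2;35;35;50m▌[38;2;15;15;25m[48;2;15;15;25m [38;2;15;15;25m[48;2;15;15;25m [0m
</frame>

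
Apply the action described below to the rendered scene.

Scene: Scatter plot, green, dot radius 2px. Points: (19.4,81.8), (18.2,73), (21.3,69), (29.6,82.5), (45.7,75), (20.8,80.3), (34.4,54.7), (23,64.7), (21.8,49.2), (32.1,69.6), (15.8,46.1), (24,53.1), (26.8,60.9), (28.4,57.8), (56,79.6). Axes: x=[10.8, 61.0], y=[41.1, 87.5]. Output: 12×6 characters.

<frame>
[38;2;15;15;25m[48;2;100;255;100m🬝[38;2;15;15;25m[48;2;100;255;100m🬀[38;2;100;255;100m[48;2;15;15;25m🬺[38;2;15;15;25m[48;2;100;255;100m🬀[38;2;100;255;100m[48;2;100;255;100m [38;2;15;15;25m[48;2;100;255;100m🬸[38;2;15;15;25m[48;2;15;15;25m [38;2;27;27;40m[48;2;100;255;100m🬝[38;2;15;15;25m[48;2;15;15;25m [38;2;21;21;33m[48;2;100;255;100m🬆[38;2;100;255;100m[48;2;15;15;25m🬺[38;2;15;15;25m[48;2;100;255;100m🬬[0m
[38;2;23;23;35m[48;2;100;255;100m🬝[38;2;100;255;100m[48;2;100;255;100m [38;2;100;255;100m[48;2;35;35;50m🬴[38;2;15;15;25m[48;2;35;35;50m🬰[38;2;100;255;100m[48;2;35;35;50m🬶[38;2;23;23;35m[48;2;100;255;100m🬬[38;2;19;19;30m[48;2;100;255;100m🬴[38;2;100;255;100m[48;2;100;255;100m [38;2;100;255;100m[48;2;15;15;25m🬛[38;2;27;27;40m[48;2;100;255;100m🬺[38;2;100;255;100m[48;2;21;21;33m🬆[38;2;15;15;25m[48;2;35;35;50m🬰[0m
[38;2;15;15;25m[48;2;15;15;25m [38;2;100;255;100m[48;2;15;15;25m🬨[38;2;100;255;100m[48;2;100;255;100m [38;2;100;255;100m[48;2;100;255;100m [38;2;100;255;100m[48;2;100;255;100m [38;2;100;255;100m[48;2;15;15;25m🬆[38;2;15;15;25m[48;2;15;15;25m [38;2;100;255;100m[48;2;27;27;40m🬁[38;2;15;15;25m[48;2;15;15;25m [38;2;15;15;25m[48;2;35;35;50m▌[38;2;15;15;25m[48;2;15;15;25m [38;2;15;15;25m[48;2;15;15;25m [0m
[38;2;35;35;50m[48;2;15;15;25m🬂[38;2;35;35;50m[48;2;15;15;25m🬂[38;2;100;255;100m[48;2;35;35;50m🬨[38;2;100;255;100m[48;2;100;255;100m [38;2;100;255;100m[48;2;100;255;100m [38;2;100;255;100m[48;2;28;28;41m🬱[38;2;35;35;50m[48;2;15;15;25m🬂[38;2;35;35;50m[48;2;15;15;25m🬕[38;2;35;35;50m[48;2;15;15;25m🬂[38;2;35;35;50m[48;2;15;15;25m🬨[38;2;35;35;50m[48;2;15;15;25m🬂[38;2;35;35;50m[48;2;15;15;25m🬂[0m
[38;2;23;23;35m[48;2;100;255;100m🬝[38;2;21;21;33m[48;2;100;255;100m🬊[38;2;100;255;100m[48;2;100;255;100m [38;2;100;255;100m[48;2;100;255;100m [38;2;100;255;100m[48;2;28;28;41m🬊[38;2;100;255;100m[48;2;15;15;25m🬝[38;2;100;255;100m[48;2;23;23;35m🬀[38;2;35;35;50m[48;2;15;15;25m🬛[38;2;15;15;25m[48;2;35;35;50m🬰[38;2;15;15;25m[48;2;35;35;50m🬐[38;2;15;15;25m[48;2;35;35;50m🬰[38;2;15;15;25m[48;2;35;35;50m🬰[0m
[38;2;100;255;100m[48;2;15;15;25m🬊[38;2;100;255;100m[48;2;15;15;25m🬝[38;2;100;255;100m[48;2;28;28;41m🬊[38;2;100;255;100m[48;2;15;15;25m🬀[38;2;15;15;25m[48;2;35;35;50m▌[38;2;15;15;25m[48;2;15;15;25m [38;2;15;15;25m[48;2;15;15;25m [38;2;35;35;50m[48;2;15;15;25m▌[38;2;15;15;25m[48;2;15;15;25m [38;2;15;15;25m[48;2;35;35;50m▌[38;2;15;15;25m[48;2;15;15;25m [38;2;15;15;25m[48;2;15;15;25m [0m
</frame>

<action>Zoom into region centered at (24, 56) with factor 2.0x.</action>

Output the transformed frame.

<frame>
[38;2;15;15;25m[48;2;15;15;25m [38;2;15;15;25m[48;2;15;15;25m [38;2;35;35;50m[48;2;15;15;25m▌[38;2;15;15;25m[48;2;15;15;25m [38;2;21;21;33m[48;2;100;255;100m🬆[38;2;100;255;100m[48;2;15;15;25m🬺[38;2;15;15;25m[48;2;100;255;100m🬬[38;2;23;23;35m[48;2;100;255;100m🬬[38;2;15;15;25m[48;2;15;15;25m [38;2;15;15;25m[48;2;35;35;50m▌[38;2;15;15;25m[48;2;15;15;25m [38;2;15;15;25m[48;2;15;15;25m [0m
[38;2;15;15;25m[48;2;35;35;50m🬰[38;2;15;15;25m[48;2;35;35;50m🬰[38;2;35;35;50m[48;2;15;15;25m🬛[38;2;15;15;25m[48;2;35;35;50m🬰[38;2;27;27;40m[48;2;100;255;100m🬺[38;2;100;255;100m[48;2;21;21;33m🬆[38;2;15;15;25m[48;2;100;255;100m🬐[38;2;100;255;100m[48;2;100;255;100m [38;2;19;19;30m[48;2;100;255;100m🬸[38;2;15;15;25m[48;2;35;35;50m🬐[38;2;15;15;25m[48;2;35;35;50m🬰[38;2;15;15;25m[48;2;35;35;50m🬰[0m
[38;2;15;15;25m[48;2;15;15;25m [38;2;15;15;25m[48;2;15;15;25m [38;2;35;35;50m[48;2;15;15;25m▌[38;2;15;15;25m[48;2;15;15;25m [38;2;15;15;25m[48;2;35;35;50m▌[38;2;15;15;25m[48;2;100;255;100m🬝[38;2;15;15;25m[48;2;100;255;100m🬴[38;2;100;255;100m[48;2;100;255;100m [38;2;100;255;100m[48;2;15;15;25m🬛[38;2;15;15;25m[48;2;35;35;50m▌[38;2;15;15;25m[48;2;100;255;100m🬆[38;2;15;15;25m[48;2;100;255;100m🬬[0m
[38;2;35;35;50m[48;2;15;15;25m🬂[38;2;35;35;50m[48;2;15;15;25m🬂[38;2;35;35;50m[48;2;15;15;25m🬕[38;2;35;35;50m[48;2;15;15;25m🬂[38;2;25;25;37m[48;2;100;255;100m🬕[38;2;100;255;100m[48;2;100;255;100m [38;2;100;255;100m[48;2;25;25;37m🬛[38;2;100;255;100m[48;2;27;27;40m🬁[38;2;35;35;50m[48;2;15;15;25m🬂[38;2;100;255;100m[48;2;27;27;40m🬁[38;2;100;255;100m[48;2;15;15;25m🬬[38;2;100;255;100m[48;2;15;15;25m🬆[0m
[38;2;15;15;25m[48;2;35;35;50m🬰[38;2;21;21;33m[48;2;100;255;100m🬆[38;2;27;27;40m[48;2;100;255;100m🬬[38;2;19;19;30m[48;2;100;255;100m🬴[38;2;100;255;100m[48;2;100;255;100m [38;2;100;255;100m[48;2;15;15;25m🬝[38;2;15;15;25m[48;2;35;35;50m🬰[38;2;35;35;50m[48;2;15;15;25m🬛[38;2;15;15;25m[48;2;35;35;50m🬰[38;2;15;15;25m[48;2;35;35;50m🬐[38;2;15;15;25m[48;2;35;35;50m🬰[38;2;15;15;25m[48;2;35;35;50m🬰[0m
[38;2;15;15;25m[48;2;100;255;100m🬺[38;2;100;255;100m[48;2;15;15;25m🬬[38;2;100;255;100m[48;2;21;21;33m🬆[38;2;15;15;25m[48;2;15;15;25m [38;2;23;23;35m[48;2;100;255;100m🬺[38;2;15;15;25m[48;2;15;15;25m [38;2;15;15;25m[48;2;15;15;25m [38;2;35;35;50m[48;2;15;15;25m▌[38;2;15;15;25m[48;2;15;15;25m [38;2;15;15;25m[48;2;35;35;50m▌[38;2;15;15;25m[48;2;15;15;25m [38;2;15;15;25m[48;2;15;15;25m [0m
</frame>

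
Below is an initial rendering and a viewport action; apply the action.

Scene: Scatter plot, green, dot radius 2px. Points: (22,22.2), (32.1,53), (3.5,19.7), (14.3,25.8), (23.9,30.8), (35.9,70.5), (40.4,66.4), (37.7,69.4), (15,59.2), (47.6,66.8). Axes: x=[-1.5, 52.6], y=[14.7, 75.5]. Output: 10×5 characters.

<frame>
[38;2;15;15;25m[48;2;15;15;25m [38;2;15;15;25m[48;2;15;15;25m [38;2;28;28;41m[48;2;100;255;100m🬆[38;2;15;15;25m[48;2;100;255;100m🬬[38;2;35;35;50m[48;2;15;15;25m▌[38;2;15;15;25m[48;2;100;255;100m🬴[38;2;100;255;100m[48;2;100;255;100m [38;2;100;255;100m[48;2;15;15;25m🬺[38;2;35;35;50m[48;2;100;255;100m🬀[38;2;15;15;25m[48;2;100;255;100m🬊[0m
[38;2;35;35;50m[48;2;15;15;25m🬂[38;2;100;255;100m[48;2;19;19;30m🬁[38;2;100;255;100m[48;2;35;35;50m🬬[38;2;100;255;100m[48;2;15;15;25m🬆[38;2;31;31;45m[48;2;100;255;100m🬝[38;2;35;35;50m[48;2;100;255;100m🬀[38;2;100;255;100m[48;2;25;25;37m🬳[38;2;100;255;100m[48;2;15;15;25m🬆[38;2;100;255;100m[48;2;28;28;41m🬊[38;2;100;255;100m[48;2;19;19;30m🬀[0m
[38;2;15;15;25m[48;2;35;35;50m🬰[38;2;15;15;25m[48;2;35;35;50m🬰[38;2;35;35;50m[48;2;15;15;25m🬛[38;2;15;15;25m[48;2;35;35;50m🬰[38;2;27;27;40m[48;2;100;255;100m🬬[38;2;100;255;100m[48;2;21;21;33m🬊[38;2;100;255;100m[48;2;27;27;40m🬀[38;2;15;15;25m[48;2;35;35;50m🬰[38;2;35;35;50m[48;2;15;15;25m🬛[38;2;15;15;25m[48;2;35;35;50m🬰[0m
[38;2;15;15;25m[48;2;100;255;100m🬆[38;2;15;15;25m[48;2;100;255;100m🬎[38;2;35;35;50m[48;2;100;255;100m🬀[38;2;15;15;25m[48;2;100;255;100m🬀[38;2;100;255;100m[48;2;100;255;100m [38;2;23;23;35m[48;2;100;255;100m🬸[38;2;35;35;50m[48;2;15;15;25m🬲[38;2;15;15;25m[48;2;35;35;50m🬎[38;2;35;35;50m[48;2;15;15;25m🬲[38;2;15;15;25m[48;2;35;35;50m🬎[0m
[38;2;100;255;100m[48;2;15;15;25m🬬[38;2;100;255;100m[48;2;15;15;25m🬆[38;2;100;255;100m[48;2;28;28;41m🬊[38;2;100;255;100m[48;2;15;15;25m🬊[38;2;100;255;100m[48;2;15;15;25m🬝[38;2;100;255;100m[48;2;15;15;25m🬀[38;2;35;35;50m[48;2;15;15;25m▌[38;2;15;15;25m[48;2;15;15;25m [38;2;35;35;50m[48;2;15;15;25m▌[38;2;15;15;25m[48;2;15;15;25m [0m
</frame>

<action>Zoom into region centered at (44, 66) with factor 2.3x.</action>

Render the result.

<frame>
[38;2;15;15;25m[48;2;15;15;25m [38;2;15;15;25m[48;2;100;255;100m🬬[38;2;35;35;50m[48;2;15;15;25m▌[38;2;15;15;25m[48;2;15;15;25m [38;2;35;35;50m[48;2;15;15;25m▌[38;2;15;15;25m[48;2;15;15;25m [38;2;35;35;50m[48;2;15;15;25m▌[38;2;15;15;25m[48;2;15;15;25m [38;2;35;35;50m[48;2;15;15;25m▌[38;2;15;15;25m[48;2;15;15;25m [0m
[38;2;100;255;100m[48;2;25;25;37m🬫[38;2;100;255;100m[48;2;100;255;100m [38;2;100;255;100m[48;2;35;35;50m🬺[38;2;100;255;100m[48;2;28;28;41m🬱[38;2;35;35;50m[48;2;15;15;25m🬕[38;2;23;23;35m[48;2;100;255;100m🬝[38;2;100;255;100m[48;2;28;28;41m🬱[38;2;35;35;50m[48;2;15;15;25m🬂[38;2;35;35;50m[48;2;15;15;25m🬕[38;2;35;35;50m[48;2;15;15;25m🬂[0m
[38;2;15;15;25m[48;2;35;35;50m🬰[38;2;100;255;100m[48;2;25;25;37m🬂[38;2;100;255;100m[48;2;25;25;37m🬎[38;2;100;255;100m[48;2;15;15;25m🬝[38;2;100;255;100m[48;2;27;27;40m🬀[38;2;100;255;100m[48;2;21;21;33m🬊[38;2;100;255;100m[48;2;15;15;25m🬝[38;2;100;255;100m[48;2;23;23;35m🬀[38;2;35;35;50m[48;2;15;15;25m🬛[38;2;15;15;25m[48;2;35;35;50m🬰[0m
[38;2;19;19;30m[48;2;100;255;100m🬬[38;2;15;15;25m[48;2;35;35;50m🬎[38;2;35;35;50m[48;2;15;15;25m🬲[38;2;15;15;25m[48;2;35;35;50m🬎[38;2;35;35;50m[48;2;15;15;25m🬲[38;2;15;15;25m[48;2;35;35;50m🬎[38;2;35;35;50m[48;2;15;15;25m🬲[38;2;15;15;25m[48;2;35;35;50m🬎[38;2;35;35;50m[48;2;15;15;25m🬲[38;2;15;15;25m[48;2;35;35;50m🬎[0m
[38;2;100;255;100m[48;2;100;255;100m [38;2;15;15;25m[48;2;100;255;100m🬸[38;2;35;35;50m[48;2;15;15;25m▌[38;2;15;15;25m[48;2;15;15;25m [38;2;35;35;50m[48;2;15;15;25m▌[38;2;15;15;25m[48;2;15;15;25m [38;2;35;35;50m[48;2;15;15;25m▌[38;2;15;15;25m[48;2;15;15;25m [38;2;35;35;50m[48;2;15;15;25m▌[38;2;15;15;25m[48;2;15;15;25m [0m
</frame>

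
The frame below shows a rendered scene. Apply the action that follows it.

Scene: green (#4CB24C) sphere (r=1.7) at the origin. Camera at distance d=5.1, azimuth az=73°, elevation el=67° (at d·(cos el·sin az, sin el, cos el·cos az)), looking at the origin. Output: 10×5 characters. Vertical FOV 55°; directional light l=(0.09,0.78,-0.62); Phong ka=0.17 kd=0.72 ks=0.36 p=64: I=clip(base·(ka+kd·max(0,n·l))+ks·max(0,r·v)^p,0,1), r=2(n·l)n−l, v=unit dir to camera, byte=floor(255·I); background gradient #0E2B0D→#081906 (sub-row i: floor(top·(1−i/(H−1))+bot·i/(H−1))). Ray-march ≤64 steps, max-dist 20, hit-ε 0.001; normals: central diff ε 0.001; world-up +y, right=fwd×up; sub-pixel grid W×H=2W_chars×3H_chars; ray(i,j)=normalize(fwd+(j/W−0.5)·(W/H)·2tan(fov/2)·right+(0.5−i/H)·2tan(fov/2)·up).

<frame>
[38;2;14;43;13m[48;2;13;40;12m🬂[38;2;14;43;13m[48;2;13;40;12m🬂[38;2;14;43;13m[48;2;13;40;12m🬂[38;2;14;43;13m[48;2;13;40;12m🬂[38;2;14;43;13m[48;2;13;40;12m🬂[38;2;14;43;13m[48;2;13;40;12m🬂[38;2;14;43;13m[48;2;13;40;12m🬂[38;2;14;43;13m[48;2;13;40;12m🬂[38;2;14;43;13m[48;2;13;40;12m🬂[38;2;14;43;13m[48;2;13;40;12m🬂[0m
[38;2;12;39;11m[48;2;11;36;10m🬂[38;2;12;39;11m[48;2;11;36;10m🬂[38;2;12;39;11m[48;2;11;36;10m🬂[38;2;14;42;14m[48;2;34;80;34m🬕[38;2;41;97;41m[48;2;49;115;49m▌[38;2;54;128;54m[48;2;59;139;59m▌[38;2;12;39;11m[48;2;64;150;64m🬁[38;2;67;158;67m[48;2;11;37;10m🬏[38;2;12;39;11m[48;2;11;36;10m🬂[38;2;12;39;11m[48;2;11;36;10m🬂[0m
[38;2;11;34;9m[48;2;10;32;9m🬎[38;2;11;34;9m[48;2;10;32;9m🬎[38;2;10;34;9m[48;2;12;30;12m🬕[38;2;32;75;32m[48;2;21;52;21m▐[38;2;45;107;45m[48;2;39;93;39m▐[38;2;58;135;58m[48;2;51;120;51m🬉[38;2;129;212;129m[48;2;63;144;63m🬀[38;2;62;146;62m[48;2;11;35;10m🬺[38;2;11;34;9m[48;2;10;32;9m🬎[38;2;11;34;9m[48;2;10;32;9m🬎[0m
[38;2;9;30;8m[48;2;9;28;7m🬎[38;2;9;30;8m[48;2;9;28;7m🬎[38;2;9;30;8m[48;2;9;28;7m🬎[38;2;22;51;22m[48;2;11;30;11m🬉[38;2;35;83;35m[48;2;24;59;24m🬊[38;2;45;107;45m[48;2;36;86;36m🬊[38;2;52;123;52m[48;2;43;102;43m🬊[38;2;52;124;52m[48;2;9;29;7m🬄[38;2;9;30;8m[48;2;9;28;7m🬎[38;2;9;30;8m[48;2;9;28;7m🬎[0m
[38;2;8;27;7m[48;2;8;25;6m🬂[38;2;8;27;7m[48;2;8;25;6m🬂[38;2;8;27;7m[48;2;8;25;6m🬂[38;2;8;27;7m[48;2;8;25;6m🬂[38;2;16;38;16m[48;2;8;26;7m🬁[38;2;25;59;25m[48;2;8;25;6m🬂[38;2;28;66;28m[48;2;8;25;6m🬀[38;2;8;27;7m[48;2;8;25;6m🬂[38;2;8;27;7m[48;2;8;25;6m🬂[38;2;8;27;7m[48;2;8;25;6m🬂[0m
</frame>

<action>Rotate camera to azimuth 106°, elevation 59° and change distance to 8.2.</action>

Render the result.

<frame>
[38;2;14;43;13m[48;2;13;40;12m🬂[38;2;14;43;13m[48;2;13;40;12m🬂[38;2;14;43;13m[48;2;13;40;12m🬂[38;2;14;43;13m[48;2;13;40;12m🬂[38;2;14;43;13m[48;2;13;40;12m🬂[38;2;14;43;13m[48;2;13;40;12m🬂[38;2;14;43;13m[48;2;13;40;12m🬂[38;2;14;43;13m[48;2;13;40;12m🬂[38;2;14;43;13m[48;2;13;40;12m🬂[38;2;14;43;13m[48;2;13;40;12m🬂[0m
[38;2;12;39;11m[48;2;11;36;10m🬂[38;2;12;39;11m[48;2;11;36;10m🬂[38;2;12;39;11m[48;2;11;36;10m🬂[38;2;12;39;11m[48;2;11;36;10m🬂[38;2;11;37;10m[48;2;38;89;38m🬝[38;2;12;38;11m[48;2;53;125;53m🬎[38;2;12;39;11m[48;2;11;36;10m🬂[38;2;12;39;11m[48;2;11;36;10m🬂[38;2;12;39;11m[48;2;11;36;10m🬂[38;2;12;39;11m[48;2;11;36;10m🬂[0m
[38;2;11;34;9m[48;2;10;32;9m🬎[38;2;11;34;9m[48;2;10;32;9m🬎[38;2;11;34;9m[48;2;10;32;9m🬎[38;2;10;34;9m[48;2;12;30;12m🬕[38;2;30;72;30m[48;2;46;108;46m▌[38;2;130;216;130m[48;2;58;137;58m🬇[38;2;11;35;10m[48;2;61;144;61m🬁[38;2;11;34;9m[48;2;10;32;9m🬎[38;2;11;34;9m[48;2;10;32;9m🬎[38;2;11;34;9m[48;2;10;32;9m🬎[0m
[38;2;9;30;8m[48;2;9;28;7m🬎[38;2;9;30;8m[48;2;9;28;7m🬎[38;2;9;30;8m[48;2;9;28;7m🬎[38;2;9;30;8m[48;2;9;28;7m🬎[38;2;38;89;38m[48;2;14;38;13m🬁[38;2;45;106;45m[48;2;9;28;7m🬎[38;2;57;133;57m[48;2;9;29;7m🬀[38;2;9;30;8m[48;2;9;28;7m🬎[38;2;9;30;8m[48;2;9;28;7m🬎[38;2;9;30;8m[48;2;9;28;7m🬎[0m
[38;2;8;27;7m[48;2;8;25;6m🬂[38;2;8;27;7m[48;2;8;25;6m🬂[38;2;8;27;7m[48;2;8;25;6m🬂[38;2;8;27;7m[48;2;8;25;6m🬂[38;2;8;27;7m[48;2;8;25;6m🬂[38;2;8;27;7m[48;2;8;25;6m🬂[38;2;8;27;7m[48;2;8;25;6m🬂[38;2;8;27;7m[48;2;8;25;6m🬂[38;2;8;27;7m[48;2;8;25;6m🬂[38;2;8;27;7m[48;2;8;25;6m🬂[0m
</frame>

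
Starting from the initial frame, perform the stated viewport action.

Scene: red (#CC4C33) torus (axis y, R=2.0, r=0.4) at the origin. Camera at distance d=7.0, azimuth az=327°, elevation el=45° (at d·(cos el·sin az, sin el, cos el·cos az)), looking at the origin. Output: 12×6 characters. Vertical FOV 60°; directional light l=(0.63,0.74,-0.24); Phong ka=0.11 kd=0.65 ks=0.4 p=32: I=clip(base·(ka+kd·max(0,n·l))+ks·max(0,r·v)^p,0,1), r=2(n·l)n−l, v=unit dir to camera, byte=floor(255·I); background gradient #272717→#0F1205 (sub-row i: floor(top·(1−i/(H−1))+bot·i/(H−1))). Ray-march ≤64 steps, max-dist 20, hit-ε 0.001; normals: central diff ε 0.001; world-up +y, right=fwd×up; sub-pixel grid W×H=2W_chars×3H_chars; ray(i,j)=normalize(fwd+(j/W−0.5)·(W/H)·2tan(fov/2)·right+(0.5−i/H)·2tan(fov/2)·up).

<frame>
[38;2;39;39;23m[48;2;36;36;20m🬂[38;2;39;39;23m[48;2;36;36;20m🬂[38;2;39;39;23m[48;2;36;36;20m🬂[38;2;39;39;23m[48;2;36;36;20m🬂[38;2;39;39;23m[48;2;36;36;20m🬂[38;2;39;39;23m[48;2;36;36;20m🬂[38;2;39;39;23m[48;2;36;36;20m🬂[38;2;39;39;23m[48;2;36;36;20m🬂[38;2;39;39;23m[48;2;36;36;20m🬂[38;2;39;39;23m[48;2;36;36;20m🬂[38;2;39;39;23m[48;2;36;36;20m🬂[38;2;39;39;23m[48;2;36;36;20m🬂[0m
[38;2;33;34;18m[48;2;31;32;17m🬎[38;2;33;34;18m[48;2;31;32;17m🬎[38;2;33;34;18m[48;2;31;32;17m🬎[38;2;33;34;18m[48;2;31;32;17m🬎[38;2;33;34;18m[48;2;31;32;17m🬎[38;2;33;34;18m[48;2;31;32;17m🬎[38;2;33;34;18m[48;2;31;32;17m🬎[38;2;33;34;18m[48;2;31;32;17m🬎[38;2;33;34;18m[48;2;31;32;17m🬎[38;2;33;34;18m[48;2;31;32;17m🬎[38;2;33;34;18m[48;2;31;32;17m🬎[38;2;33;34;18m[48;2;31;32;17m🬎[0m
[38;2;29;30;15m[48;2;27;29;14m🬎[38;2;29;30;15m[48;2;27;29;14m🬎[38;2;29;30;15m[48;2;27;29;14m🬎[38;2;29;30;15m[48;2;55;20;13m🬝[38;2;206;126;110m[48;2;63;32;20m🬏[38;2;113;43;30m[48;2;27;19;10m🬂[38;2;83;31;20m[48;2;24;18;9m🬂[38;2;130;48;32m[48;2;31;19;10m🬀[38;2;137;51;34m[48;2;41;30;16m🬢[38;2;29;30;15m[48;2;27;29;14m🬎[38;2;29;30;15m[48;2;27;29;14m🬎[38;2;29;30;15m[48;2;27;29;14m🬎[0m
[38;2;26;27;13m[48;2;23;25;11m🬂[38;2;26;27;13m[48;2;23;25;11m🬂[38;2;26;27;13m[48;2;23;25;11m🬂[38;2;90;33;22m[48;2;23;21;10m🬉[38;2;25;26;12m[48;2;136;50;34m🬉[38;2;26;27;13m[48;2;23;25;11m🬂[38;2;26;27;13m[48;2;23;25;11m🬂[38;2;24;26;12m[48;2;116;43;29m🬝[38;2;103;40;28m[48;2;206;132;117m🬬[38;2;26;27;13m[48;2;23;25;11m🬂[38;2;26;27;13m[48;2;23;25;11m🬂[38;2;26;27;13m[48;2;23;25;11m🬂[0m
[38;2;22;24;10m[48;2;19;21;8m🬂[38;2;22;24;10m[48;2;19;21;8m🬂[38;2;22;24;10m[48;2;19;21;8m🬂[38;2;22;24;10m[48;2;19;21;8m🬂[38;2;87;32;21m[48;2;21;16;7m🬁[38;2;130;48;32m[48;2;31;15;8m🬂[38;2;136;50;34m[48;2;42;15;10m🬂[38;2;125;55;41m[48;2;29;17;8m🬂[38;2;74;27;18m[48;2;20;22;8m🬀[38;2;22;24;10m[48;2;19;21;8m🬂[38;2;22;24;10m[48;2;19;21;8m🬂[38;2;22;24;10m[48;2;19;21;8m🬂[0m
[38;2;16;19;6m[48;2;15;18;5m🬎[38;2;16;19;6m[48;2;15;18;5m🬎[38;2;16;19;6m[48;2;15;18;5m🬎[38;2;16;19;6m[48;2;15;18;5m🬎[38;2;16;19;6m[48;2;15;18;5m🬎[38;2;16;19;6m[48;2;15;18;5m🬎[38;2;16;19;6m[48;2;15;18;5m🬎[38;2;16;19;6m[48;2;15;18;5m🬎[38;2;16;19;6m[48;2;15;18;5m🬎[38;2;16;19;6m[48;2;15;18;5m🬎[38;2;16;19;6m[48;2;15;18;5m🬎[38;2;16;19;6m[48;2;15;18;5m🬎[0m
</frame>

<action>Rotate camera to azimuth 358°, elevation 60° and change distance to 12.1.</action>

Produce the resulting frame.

<frame>
[38;2;39;39;23m[48;2;36;36;20m🬂[38;2;39;39;23m[48;2;36;36;20m🬂[38;2;39;39;23m[48;2;36;36;20m🬂[38;2;39;39;23m[48;2;36;36;20m🬂[38;2;39;39;23m[48;2;36;36;20m🬂[38;2;39;39;23m[48;2;36;36;20m🬂[38;2;39;39;23m[48;2;36;36;20m🬂[38;2;39;39;23m[48;2;36;36;20m🬂[38;2;39;39;23m[48;2;36;36;20m🬂[38;2;39;39;23m[48;2;36;36;20m🬂[38;2;39;39;23m[48;2;36;36;20m🬂[38;2;39;39;23m[48;2;36;36;20m🬂[0m
[38;2;33;34;18m[48;2;31;32;17m🬎[38;2;33;34;18m[48;2;31;32;17m🬎[38;2;33;34;18m[48;2;31;32;17m🬎[38;2;33;34;18m[48;2;31;32;17m🬎[38;2;33;34;18m[48;2;31;32;17m🬎[38;2;33;34;18m[48;2;31;32;17m🬎[38;2;33;34;18m[48;2;31;32;17m🬎[38;2;33;34;18m[48;2;31;32;17m🬎[38;2;33;34;18m[48;2;31;32;17m🬎[38;2;33;34;18m[48;2;31;32;17m🬎[38;2;33;34;18m[48;2;31;32;17m🬎[38;2;33;34;18m[48;2;31;32;17m🬎[0m
[38;2;29;30;15m[48;2;27;29;14m🬎[38;2;29;30;15m[48;2;27;29;14m🬎[38;2;29;30;15m[48;2;27;29;14m🬎[38;2;29;30;15m[48;2;27;29;14m🬎[38;2;29;30;15m[48;2;27;29;14m🬎[38;2;126;47;32m[48;2;29;30;15m🬖[38;2;76;28;18m[48;2;28;30;15m🬋[38;2;29;30;15m[48;2;34;12;8m🬬[38;2;29;30;15m[48;2;27;29;14m🬎[38;2;29;30;15m[48;2;27;29;14m🬎[38;2;29;30;15m[48;2;27;29;14m🬎[38;2;29;30;15m[48;2;27;29;14m🬎[0m
[38;2;26;27;13m[48;2;23;25;11m🬂[38;2;26;27;13m[48;2;23;25;11m🬂[38;2;26;27;13m[48;2;23;25;11m🬂[38;2;26;27;13m[48;2;23;25;11m🬂[38;2;38;14;9m[48;2;24;25;11m🬁[38;2;138;51;34m[48;2;28;23;11m🬢[38;2;25;26;12m[48;2;122;45;30m🬎[38;2;128;47;32m[48;2;37;26;13m🬑[38;2;26;27;13m[48;2;23;25;11m🬂[38;2;26;27;13m[48;2;23;25;11m🬂[38;2;26;27;13m[48;2;23;25;11m🬂[38;2;26;27;13m[48;2;23;25;11m🬂[0m
[38;2;22;24;10m[48;2;19;21;8m🬂[38;2;22;24;10m[48;2;19;21;8m🬂[38;2;22;24;10m[48;2;19;21;8m🬂[38;2;22;24;10m[48;2;19;21;8m🬂[38;2;22;24;10m[48;2;19;21;8m🬂[38;2;22;24;10m[48;2;19;21;8m🬂[38;2;22;8;5m[48;2;20;22;8m🬀[38;2;22;24;10m[48;2;19;21;8m🬂[38;2;22;24;10m[48;2;19;21;8m🬂[38;2;22;24;10m[48;2;19;21;8m🬂[38;2;22;24;10m[48;2;19;21;8m🬂[38;2;22;24;10m[48;2;19;21;8m🬂[0m
[38;2;16;19;6m[48;2;15;18;5m🬎[38;2;16;19;6m[48;2;15;18;5m🬎[38;2;16;19;6m[48;2;15;18;5m🬎[38;2;16;19;6m[48;2;15;18;5m🬎[38;2;16;19;6m[48;2;15;18;5m🬎[38;2;16;19;6m[48;2;15;18;5m🬎[38;2;16;19;6m[48;2;15;18;5m🬎[38;2;16;19;6m[48;2;15;18;5m🬎[38;2;16;19;6m[48;2;15;18;5m🬎[38;2;16;19;6m[48;2;15;18;5m🬎[38;2;16;19;6m[48;2;15;18;5m🬎[38;2;16;19;6m[48;2;15;18;5m🬎[0m
</frame>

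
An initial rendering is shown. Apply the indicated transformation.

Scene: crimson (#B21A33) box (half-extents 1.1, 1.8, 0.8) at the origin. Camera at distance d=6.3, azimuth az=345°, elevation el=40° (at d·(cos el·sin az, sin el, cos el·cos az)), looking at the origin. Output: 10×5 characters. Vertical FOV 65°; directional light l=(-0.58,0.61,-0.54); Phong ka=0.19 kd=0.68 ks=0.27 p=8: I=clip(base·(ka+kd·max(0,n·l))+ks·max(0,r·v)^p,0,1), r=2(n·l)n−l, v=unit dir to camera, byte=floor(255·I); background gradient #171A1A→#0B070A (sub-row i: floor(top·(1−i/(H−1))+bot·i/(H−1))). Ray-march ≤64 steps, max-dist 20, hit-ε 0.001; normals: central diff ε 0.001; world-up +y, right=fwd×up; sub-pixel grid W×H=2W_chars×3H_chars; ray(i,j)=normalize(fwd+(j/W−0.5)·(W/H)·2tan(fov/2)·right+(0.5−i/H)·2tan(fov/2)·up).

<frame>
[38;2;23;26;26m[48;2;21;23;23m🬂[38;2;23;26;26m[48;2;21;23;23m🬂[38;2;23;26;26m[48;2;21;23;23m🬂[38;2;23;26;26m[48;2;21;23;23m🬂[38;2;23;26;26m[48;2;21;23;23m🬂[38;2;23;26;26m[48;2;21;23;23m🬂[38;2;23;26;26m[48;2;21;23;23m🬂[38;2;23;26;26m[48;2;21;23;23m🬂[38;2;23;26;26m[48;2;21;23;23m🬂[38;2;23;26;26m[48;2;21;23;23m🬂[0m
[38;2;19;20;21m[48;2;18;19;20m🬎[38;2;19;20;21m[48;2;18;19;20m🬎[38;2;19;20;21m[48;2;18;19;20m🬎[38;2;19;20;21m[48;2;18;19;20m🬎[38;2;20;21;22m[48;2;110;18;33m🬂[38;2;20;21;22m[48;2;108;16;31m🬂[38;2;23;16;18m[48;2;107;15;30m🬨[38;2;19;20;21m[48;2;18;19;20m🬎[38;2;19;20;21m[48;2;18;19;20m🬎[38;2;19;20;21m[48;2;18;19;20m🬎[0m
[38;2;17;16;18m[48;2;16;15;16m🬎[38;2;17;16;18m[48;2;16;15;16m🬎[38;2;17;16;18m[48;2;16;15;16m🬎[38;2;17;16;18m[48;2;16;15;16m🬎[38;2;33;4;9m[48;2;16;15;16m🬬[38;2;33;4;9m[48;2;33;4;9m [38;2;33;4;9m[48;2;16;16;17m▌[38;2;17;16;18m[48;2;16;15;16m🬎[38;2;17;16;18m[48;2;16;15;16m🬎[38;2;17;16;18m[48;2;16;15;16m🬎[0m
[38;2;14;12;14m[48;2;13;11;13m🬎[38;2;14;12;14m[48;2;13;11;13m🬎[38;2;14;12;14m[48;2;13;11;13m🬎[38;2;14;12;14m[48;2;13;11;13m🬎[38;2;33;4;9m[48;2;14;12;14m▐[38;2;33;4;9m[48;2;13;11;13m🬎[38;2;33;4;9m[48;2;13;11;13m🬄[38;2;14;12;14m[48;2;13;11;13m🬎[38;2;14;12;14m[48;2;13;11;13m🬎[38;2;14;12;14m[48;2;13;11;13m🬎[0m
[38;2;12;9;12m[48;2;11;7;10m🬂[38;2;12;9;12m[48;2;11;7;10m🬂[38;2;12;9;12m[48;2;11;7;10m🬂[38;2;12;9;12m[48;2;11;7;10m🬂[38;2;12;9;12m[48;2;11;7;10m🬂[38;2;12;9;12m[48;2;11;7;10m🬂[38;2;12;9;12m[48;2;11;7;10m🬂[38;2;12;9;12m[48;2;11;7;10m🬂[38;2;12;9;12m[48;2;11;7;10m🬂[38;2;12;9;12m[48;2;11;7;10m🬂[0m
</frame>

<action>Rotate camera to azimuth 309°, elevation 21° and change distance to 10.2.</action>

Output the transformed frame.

<frame>
[38;2;23;26;26m[48;2;21;23;23m🬂[38;2;23;26;26m[48;2;21;23;23m🬂[38;2;23;26;26m[48;2;21;23;23m🬂[38;2;23;26;26m[48;2;21;23;23m🬂[38;2;23;26;26m[48;2;21;23;23m🬂[38;2;23;26;26m[48;2;21;23;23m🬂[38;2;23;26;26m[48;2;21;23;23m🬂[38;2;23;26;26m[48;2;21;23;23m🬂[38;2;23;26;26m[48;2;21;23;23m🬂[38;2;23;26;26m[48;2;21;23;23m🬂[0m
[38;2;19;20;21m[48;2;18;19;20m🬎[38;2;19;20;21m[48;2;18;19;20m🬎[38;2;19;20;21m[48;2;18;19;20m🬎[38;2;19;20;21m[48;2;18;19;20m🬎[38;2;19;20;21m[48;2;18;19;20m🬎[38;2;19;20;21m[48;2;18;19;20m🬎[38;2;19;20;21m[48;2;18;19;20m🬎[38;2;19;20;21m[48;2;18;19;20m🬎[38;2;19;20;21m[48;2;18;19;20m🬎[38;2;19;20;21m[48;2;18;19;20m🬎[0m
[38;2;17;16;18m[48;2;16;15;16m🬎[38;2;17;16;18m[48;2;16;15;16m🬎[38;2;17;16;18m[48;2;16;15;16m🬎[38;2;17;16;18m[48;2;16;15;16m🬎[38;2;104;15;30m[48;2;16;16;17m▐[38;2;33;4;9m[48;2;33;4;9m [38;2;17;16;18m[48;2;16;15;16m🬎[38;2;17;16;18m[48;2;16;15;16m🬎[38;2;17;16;18m[48;2;16;15;16m🬎[38;2;17;16;18m[48;2;16;15;16m🬎[0m
[38;2;14;12;14m[48;2;13;11;13m🬎[38;2;14;12;14m[48;2;13;11;13m🬎[38;2;14;12;14m[48;2;13;11;13m🬎[38;2;14;12;14m[48;2;13;11;13m🬎[38;2;104;15;29m[48;2;13;11;13m🬁[38;2;33;4;9m[48;2;13;11;13m🬆[38;2;14;12;14m[48;2;13;11;13m🬎[38;2;14;12;14m[48;2;13;11;13m🬎[38;2;14;12;14m[48;2;13;11;13m🬎[38;2;14;12;14m[48;2;13;11;13m🬎[0m
[38;2;12;9;12m[48;2;11;7;10m🬂[38;2;12;9;12m[48;2;11;7;10m🬂[38;2;12;9;12m[48;2;11;7;10m🬂[38;2;12;9;12m[48;2;11;7;10m🬂[38;2;12;9;12m[48;2;11;7;10m🬂[38;2;12;9;12m[48;2;11;7;10m🬂[38;2;12;9;12m[48;2;11;7;10m🬂[38;2;12;9;12m[48;2;11;7;10m🬂[38;2;12;9;12m[48;2;11;7;10m🬂[38;2;12;9;12m[48;2;11;7;10m🬂[0m
</frame>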